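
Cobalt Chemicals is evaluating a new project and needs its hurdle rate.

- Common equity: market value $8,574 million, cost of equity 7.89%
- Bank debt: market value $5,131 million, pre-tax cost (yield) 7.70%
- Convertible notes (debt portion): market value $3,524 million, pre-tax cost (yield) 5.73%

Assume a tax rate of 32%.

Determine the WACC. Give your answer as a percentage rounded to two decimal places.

6.28%

Total capital V = 8574 + 5131 + 3524 = 17229.
Equity: weight = 8574/17229 = 0.4976; cost = 7.89%.
Bank debt: weight = 5131/17229 = 0.2978; after-tax cost = 7.7% × (1 − 32%) = 5.2360%.
Convertible notes (debt portion): weight = 3524/17229 = 0.2045; after-tax cost = 5.73% × (1 − 32%) = 3.8964%.
WACC = 0.4976 × 7.8900% + 0.2978 × 5.2360% + 0.2045 × 3.8964% = 6.2828%.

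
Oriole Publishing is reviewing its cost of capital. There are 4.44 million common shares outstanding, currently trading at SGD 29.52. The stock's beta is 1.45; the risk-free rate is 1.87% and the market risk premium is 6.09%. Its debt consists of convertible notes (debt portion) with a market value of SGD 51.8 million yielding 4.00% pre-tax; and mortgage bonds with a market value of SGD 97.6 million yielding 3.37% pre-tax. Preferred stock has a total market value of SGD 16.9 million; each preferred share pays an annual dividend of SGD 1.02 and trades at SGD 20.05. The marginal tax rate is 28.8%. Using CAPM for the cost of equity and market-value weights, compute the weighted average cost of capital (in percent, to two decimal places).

6.29%

Cost of equity via CAPM: Re = 1.87% + 1.45 × 6.09% = 10.7005%.
Cost of preferred: Rp = 1.02 / 20.05 = 5.0873%.
Market value of equity E = 29.52 × 4.44m = 131.0688m.
Total capital V = 131.0688 + 16.9 + 51.8 + 97.6 = 297.3688.
Equity: weight = 131.0688/297.3688 = 0.4408; cost = 10.7005%.
Preferred: weight = 16.9/297.3688 = 0.0568; cost = 5.0873%.
Convertible notes (debt portion): weight = 51.8/297.3688 = 0.1742; after-tax cost = 4% × (1 − 28.8%) = 2.8480%.
Mortgage bonds: weight = 97.6/297.3688 = 0.3282; after-tax cost = 3.37% × (1 − 28.8%) = 2.3994%.
WACC = 0.4408 × 10.7005% + 0.0568 × 5.0873% + 0.1742 × 2.8480% + 0.3282 × 2.3994% = 6.2891%.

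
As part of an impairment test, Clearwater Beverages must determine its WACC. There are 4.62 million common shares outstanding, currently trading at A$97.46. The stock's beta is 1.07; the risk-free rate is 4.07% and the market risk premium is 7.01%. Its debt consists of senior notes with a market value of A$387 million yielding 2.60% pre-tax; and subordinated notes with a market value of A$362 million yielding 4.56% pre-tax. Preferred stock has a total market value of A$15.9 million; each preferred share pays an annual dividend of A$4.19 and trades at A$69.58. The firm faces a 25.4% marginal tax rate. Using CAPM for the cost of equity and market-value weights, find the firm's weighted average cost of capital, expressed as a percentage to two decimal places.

Cost of equity via CAPM: Re = 4.07% + 1.07 × 7.01% = 11.5707%.
Cost of preferred: Rp = 4.19 / 69.58 = 6.0218%.
Market value of equity E = 97.46 × 4.62m = 450.2652m.
Total capital V = 450.2652 + 15.9 + 387 + 362 = 1215.1652.
Equity: weight = 450.2652/1215.1652 = 0.3705; cost = 11.5707%.
Preferred: weight = 15.9/1215.1652 = 0.0131; cost = 6.0218%.
Senior notes: weight = 387/1215.1652 = 0.3185; after-tax cost = 2.6% × (1 − 25.4%) = 1.9396%.
Subordinated notes: weight = 362/1215.1652 = 0.2979; after-tax cost = 4.56% × (1 − 25.4%) = 3.4018%.
WACC = 0.3705 × 11.5707% + 0.0131 × 6.0218% + 0.3185 × 1.9396% + 0.2979 × 3.4018% = 5.9973%.

6.00%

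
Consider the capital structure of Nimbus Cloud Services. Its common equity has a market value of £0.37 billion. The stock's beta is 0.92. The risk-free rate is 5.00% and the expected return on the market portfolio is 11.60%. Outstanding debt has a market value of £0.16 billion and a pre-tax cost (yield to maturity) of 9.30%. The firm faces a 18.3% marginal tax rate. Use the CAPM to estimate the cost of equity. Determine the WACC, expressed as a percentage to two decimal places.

10.02%

Market risk premium = 11.6% − 5.0% = 6.6%.
Cost of equity via CAPM: Re = 5.0% + 0.92 × 6.6% = 11.0720%.
Total capital V = 0.37 + 0.16 = 0.53.
Equity: weight = 0.37/0.53 = 0.6981; cost = 11.072%.
Debt: weight = 0.16/0.53 = 0.3019; after-tax cost = 9.3% × (1 − 18.3%) = 7.5981%.
WACC = 0.6981 × 11.0720% + 0.3019 × 7.5981% = 10.0233%.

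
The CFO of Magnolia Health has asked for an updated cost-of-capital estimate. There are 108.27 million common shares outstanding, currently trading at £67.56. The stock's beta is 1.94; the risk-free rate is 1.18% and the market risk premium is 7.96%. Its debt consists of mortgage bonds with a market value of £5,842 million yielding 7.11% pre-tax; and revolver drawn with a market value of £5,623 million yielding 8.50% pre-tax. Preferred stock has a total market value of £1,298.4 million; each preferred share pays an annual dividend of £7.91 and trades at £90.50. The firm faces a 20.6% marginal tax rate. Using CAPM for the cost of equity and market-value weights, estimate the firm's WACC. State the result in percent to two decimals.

Cost of equity via CAPM: Re = 1.18% + 1.94 × 7.96% = 16.6224%.
Cost of preferred: Rp = 7.91 / 90.5 = 8.7403%.
Market value of equity E = 67.56 × 108.27m = 7314.7212m.
Total capital V = 7314.7212 + 1298.4 + 5842 + 5623 = 20078.1212.
Equity: weight = 7314.7212/20078.1212 = 0.3643; cost = 16.6224%.
Preferred: weight = 1298.4/20078.1212 = 0.0647; cost = 8.7403%.
Mortgage bonds: weight = 5842/20078.1212 = 0.2910; after-tax cost = 7.11% × (1 − 20.6%) = 5.6453%.
Revolver drawn: weight = 5623/20078.1212 = 0.2801; after-tax cost = 8.5% × (1 − 20.6%) = 6.7490%.
WACC = 0.3643 × 16.6224% + 0.0647 × 8.7403% + 0.2910 × 5.6453% + 0.2801 × 6.7490% = 10.1537%.

10.15%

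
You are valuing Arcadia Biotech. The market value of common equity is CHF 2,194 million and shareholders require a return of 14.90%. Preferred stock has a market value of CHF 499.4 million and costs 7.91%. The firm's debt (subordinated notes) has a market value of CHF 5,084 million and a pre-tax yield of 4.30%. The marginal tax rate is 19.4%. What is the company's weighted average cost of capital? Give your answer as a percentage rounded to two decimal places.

6.98%

Total capital V = 2194 + 499.4 + 5084 = 7777.4.
Equity: weight = 2194/7777.4 = 0.2821; cost = 14.9%.
Preferred: weight = 499.4/7777.4 = 0.0642; cost = 7.91%.
Subordinated notes: weight = 5084/7777.4 = 0.6537; after-tax cost = 4.3% × (1 − 19.4%) = 3.4658%.
WACC = 0.2821 × 14.9000% + 0.0642 × 7.9100% + 0.6537 × 3.4658% = 6.9768%.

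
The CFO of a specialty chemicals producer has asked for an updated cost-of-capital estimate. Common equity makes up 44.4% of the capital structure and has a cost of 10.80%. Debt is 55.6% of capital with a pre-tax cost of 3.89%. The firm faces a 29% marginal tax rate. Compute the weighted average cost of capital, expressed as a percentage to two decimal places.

After-tax cost of debt = 3.89% × (1 − 29%) = 2.7619%.
WACC = 0.444 × 10.8000% + 0.556 × 2.7619% = 6.3308%.

6.33%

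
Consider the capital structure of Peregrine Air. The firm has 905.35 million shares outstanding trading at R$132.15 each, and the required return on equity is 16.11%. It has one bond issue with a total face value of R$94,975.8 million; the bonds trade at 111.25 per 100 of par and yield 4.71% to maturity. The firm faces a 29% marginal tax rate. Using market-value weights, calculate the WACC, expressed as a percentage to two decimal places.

10.12%

Market value of equity E = 132.15 × 905.35m = 119642.0025m. Market value of debt D = 94975.8m × 111.25/100 = 105660.5775m.
Total capital V = 119642.0025 + 105660.5775 = 225302.58.
Equity: weight = 119642.0025/225302.58 = 0.5310; cost = 16.11%.
Bonds outstanding: weight = 105660.5775/225302.58 = 0.4690; after-tax cost = 4.71% × (1 − 29%) = 3.3441%.
WACC = 0.5310 × 16.1100% + 0.4690 × 3.3441% = 10.1232%.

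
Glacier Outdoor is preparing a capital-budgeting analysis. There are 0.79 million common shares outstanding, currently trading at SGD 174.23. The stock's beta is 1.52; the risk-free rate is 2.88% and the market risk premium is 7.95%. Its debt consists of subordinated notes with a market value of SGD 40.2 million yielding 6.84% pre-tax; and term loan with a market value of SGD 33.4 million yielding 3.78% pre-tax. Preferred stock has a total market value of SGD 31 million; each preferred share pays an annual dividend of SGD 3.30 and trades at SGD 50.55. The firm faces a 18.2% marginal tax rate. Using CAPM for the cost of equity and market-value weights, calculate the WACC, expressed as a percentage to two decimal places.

Cost of equity via CAPM: Re = 2.88% + 1.52 × 7.95% = 14.9640%.
Cost of preferred: Rp = 3.3 / 50.55 = 6.5282%.
Market value of equity E = 174.23 × 0.79m = 137.6417m.
Total capital V = 137.6417 + 31 + 40.2 + 33.4 = 242.2417.
Equity: weight = 137.6417/242.2417 = 0.5682; cost = 14.964%.
Preferred: weight = 31/242.2417 = 0.1280; cost = 6.5282%.
Subordinated notes: weight = 40.2/242.2417 = 0.1659; after-tax cost = 6.84% × (1 − 18.2%) = 5.5951%.
Term loan: weight = 33.4/242.2417 = 0.1379; after-tax cost = 3.78% × (1 − 18.2%) = 3.0920%.
WACC = 0.5682 × 14.9640% + 0.1280 × 6.5282% + 0.1659 × 5.5951% + 0.1379 × 3.0920% = 10.6928%.

10.69%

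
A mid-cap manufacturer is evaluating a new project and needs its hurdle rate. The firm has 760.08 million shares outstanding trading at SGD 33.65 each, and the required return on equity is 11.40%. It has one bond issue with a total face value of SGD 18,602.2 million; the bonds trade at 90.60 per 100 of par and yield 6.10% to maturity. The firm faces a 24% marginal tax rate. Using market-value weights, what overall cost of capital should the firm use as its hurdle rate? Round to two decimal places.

8.71%

Market value of equity E = 33.65 × 760.08m = 25576.692m. Market value of debt D = 18602.2m × 90.6/100 = 16853.5932m.
Total capital V = 25576.692 + 16853.5932 = 42430.2852.
Equity: weight = 25576.692/42430.2852 = 0.6028; cost = 11.4%.
Bonds outstanding: weight = 16853.5932/42430.2852 = 0.3972; after-tax cost = 6.1% × (1 − 24%) = 4.6360%.
WACC = 0.6028 × 11.4000% + 0.3972 × 4.6360% = 8.7133%.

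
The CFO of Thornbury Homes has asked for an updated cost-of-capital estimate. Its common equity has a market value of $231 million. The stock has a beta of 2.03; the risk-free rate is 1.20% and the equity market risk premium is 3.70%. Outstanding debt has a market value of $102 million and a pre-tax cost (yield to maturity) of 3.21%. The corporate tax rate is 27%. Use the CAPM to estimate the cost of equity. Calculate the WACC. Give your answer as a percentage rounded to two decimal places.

Cost of equity via CAPM: Re = 1.2% + 2.03 × 3.7% = 8.7110%.
Total capital V = 231 + 102 = 333.
Equity: weight = 231/333 = 0.6937; cost = 8.711%.
Debt: weight = 102/333 = 0.3063; after-tax cost = 3.21% × (1 − 27%) = 2.3433%.
WACC = 0.6937 × 8.7110% + 0.3063 × 2.3433% = 6.7605%.

6.76%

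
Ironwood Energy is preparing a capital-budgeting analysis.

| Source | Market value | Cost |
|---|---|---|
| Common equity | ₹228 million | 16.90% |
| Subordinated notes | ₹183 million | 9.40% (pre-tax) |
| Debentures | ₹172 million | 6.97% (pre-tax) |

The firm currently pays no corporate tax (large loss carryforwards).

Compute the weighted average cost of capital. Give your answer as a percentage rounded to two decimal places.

11.62%

Total capital V = 228 + 183 + 172 = 583.
Equity: weight = 228/583 = 0.3911; cost = 16.9%.
Subordinated notes: weight = 183/583 = 0.3139; after-tax cost = 9.4% × (1 − 0%) = 9.4000%.
Debentures: weight = 172/583 = 0.2950; after-tax cost = 6.97% × (1 − 0%) = 6.9700%.
WACC = 0.3911 × 16.9000% + 0.3139 × 9.4000% + 0.2950 × 6.9700% = 11.6162%.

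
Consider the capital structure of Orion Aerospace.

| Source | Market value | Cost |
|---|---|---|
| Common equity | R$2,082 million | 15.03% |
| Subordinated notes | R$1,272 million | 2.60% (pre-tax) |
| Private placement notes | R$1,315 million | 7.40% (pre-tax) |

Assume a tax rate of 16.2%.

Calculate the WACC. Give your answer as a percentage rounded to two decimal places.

9.04%

Total capital V = 2082 + 1272 + 1315 = 4669.
Equity: weight = 2082/4669 = 0.4459; cost = 15.03%.
Subordinated notes: weight = 1272/4669 = 0.2724; after-tax cost = 2.6% × (1 − 16.2%) = 2.1788%.
Private placement notes: weight = 1315/4669 = 0.2816; after-tax cost = 7.4% × (1 − 16.2%) = 6.2012%.
WACC = 0.4459 × 15.0300% + 0.2724 × 2.1788% + 0.2816 × 6.2012% = 9.0423%.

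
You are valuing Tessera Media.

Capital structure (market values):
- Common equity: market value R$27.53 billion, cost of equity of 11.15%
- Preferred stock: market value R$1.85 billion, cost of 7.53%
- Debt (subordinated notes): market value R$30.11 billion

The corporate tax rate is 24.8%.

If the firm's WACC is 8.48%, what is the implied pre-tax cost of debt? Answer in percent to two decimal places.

8.11%

Total capital V = 27.53 + 1.85 + 30.11 = 59.49.
Equity weight = 27.53/59.49 = 0.4628.
Preferred weight = 1.85/59.49 = 0.0311.
Subordinated notes weight = 30.11/59.49 = 0.5061.
Equity contribution = 0.4628 × 11.15% = 5.1599%.
Preferred contribution = 0.0311 × 7.53% = 0.2342%.
Remaining for debt = 8.48% − 5.3940% = 3.0860%.
Rd × (1 − 24.8%) × 0.5061 = 3.0860%  ⇒  Rd = 8.1079%.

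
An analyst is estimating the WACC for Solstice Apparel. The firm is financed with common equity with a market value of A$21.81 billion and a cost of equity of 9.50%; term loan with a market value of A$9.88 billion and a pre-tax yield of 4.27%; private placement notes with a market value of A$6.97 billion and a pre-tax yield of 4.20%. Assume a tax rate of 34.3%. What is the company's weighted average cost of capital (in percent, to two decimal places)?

6.57%

Total capital V = 21.81 + 9.88 + 6.97 = 38.66.
Equity: weight = 21.81/38.66 = 0.5641; cost = 9.5%.
Term loan: weight = 9.88/38.66 = 0.2556; after-tax cost = 4.27% × (1 − 34.3%) = 2.8054%.
Private placement notes: weight = 6.97/38.66 = 0.1803; after-tax cost = 4.2% × (1 − 34.3%) = 2.7594%.
WACC = 0.5641 × 9.5000% + 0.2556 × 2.8054% + 0.1803 × 2.7594% = 6.5739%.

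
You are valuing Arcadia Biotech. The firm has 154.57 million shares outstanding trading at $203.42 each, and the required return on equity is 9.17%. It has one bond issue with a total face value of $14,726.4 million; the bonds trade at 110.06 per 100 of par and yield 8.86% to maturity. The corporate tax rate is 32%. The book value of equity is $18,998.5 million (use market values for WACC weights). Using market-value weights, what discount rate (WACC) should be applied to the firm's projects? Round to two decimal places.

Market value of equity E = 203.42 × 154.57m = 31442.6294m. Market value of debt D = 14726.4m × 110.06/100 = 16207.87584m.
Total capital V = 31442.6294 + 16207.87584 = 47650.50524.
Equity: weight = 31442.6294/47650.50524 = 0.6599; cost = 9.17%.
Bonds outstanding: weight = 16207.87584/47650.50524 = 0.3401; after-tax cost = 8.86% × (1 − 32%) = 6.0248%.
WACC = 0.6599 × 9.1700% + 0.3401 × 6.0248% = 8.1002%.

8.10%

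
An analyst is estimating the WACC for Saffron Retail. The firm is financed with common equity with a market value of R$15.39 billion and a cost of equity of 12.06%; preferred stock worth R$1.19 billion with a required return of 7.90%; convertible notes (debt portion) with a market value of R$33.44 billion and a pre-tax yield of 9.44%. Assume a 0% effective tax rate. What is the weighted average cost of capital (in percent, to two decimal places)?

10.21%

Total capital V = 15.39 + 1.19 + 33.44 = 50.02.
Equity: weight = 15.39/50.02 = 0.3077; cost = 12.06%.
Preferred: weight = 1.19/50.02 = 0.0238; cost = 7.9%.
Convertible notes (debt portion): weight = 33.44/50.02 = 0.6685; after-tax cost = 9.44% × (1 − 0%) = 9.4400%.
WACC = 0.3077 × 12.0600% + 0.0238 × 7.9000% + 0.6685 × 9.4400% = 10.2095%.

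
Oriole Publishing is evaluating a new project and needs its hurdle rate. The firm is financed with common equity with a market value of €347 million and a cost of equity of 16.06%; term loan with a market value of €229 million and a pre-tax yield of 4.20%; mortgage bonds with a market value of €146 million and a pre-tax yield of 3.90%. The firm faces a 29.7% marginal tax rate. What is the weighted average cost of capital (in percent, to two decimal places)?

9.21%

Total capital V = 347 + 229 + 146 = 722.
Equity: weight = 347/722 = 0.4806; cost = 16.06%.
Term loan: weight = 229/722 = 0.3172; after-tax cost = 4.2% × (1 − 29.7%) = 2.9526%.
Mortgage bonds: weight = 146/722 = 0.2022; after-tax cost = 3.9% × (1 − 29.7%) = 2.7417%.
WACC = 0.4806 × 16.0600% + 0.3172 × 2.9526% + 0.2022 × 2.7417% = 9.2095%.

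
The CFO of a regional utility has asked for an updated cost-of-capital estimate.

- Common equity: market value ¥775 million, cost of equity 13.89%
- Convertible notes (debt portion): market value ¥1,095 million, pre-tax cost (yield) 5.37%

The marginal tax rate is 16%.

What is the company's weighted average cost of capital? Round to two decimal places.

Total capital V = 775 + 1095 = 1870.
Equity: weight = 775/1870 = 0.4144; cost = 13.89%.
Convertible notes (debt portion): weight = 1095/1870 = 0.5856; after-tax cost = 5.37% × (1 − 16%) = 4.5108%.
WACC = 0.4144 × 13.8900% + 0.5856 × 4.5108% = 8.3979%.

8.40%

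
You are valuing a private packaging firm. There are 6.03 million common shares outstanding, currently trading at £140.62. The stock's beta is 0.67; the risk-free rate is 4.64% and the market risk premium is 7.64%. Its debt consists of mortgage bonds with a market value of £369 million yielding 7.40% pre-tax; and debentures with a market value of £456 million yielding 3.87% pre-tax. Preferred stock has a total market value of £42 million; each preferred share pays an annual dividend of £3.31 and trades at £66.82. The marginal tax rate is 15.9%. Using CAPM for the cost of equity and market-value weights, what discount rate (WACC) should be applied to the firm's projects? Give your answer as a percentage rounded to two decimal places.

7.15%

Cost of equity via CAPM: Re = 4.64% + 0.67 × 7.64% = 9.7588%.
Cost of preferred: Rp = 3.31 / 66.82 = 4.9536%.
Market value of equity E = 140.62 × 6.03m = 847.9386m.
Total capital V = 847.9386 + 42 + 369 + 456 = 1714.9386.
Equity: weight = 847.9386/1714.9386 = 0.4944; cost = 9.7588%.
Preferred: weight = 42/1714.9386 = 0.0245; cost = 4.9536%.
Mortgage bonds: weight = 369/1714.9386 = 0.2152; after-tax cost = 7.4% × (1 − 15.9%) = 6.2234%.
Debentures: weight = 456/1714.9386 = 0.2659; after-tax cost = 3.87% × (1 − 15.9%) = 3.2547%.
WACC = 0.4944 × 9.7588% + 0.0245 × 4.9536% + 0.2152 × 6.2234% + 0.2659 × 3.2547% = 7.1510%.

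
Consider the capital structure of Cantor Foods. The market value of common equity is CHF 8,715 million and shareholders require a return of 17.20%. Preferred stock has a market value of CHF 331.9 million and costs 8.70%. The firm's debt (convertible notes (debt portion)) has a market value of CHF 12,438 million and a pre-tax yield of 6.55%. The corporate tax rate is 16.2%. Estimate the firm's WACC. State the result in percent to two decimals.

Total capital V = 8715 + 331.9 + 12438 = 21484.9.
Equity: weight = 8715/21484.9 = 0.4056; cost = 17.2%.
Preferred: weight = 331.9/21484.9 = 0.0154; cost = 8.7%.
Convertible notes (debt portion): weight = 12438/21484.9 = 0.5789; after-tax cost = 6.55% × (1 − 16.2%) = 5.4889%.
WACC = 0.4056 × 17.2000% + 0.0154 × 8.7000% + 0.5789 × 5.4889% = 10.2889%.

10.29%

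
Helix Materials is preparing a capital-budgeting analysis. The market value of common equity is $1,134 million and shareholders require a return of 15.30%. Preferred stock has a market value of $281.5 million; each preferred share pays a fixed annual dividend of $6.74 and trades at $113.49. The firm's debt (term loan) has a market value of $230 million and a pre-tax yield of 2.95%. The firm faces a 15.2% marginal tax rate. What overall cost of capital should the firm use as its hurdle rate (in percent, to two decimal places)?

11.91%

Cost of preferred: Rp = 6.74 / 113.49 = 5.9388%.
Total capital V = 1134 + 281.5 + 230 = 1645.5.
Equity: weight = 1134/1645.5 = 0.6892; cost = 15.3%.
Preferred: weight = 281.5/1645.5 = 0.1711; cost = 5.9388%.
Term loan: weight = 230/1645.5 = 0.1398; after-tax cost = 2.95% × (1 − 15.2%) = 2.5016%.
WACC = 0.6892 × 15.3000% + 0.1711 × 5.9388% + 0.1398 × 2.5016% = 11.9097%.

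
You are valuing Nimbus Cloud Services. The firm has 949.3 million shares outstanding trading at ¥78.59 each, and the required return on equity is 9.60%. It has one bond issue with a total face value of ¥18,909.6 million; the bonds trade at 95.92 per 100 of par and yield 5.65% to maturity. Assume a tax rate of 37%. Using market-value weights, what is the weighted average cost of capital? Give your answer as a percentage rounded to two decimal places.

8.42%

Market value of equity E = 78.59 × 949.3m = 74605.487m. Market value of debt D = 18909.6m × 95.92/100 = 18138.08832m.
Total capital V = 74605.487 + 18138.08832 = 92743.57532.
Equity: weight = 74605.487/92743.57532 = 0.8044; cost = 9.6%.
Bonds outstanding: weight = 18138.08832/92743.57532 = 0.1956; after-tax cost = 5.65% × (1 − 37%) = 3.5595%.
WACC = 0.8044 × 9.6000% + 0.1956 × 3.5595% = 8.4186%.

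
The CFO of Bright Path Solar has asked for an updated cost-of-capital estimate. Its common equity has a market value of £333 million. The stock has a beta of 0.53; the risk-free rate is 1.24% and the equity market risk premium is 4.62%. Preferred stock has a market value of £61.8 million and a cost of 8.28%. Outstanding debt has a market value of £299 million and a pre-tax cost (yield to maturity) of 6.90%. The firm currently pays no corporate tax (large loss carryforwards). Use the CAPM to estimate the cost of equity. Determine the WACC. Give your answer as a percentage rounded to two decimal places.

Cost of equity via CAPM: Re = 1.24% + 0.53 × 4.62% = 3.6886%.
Total capital V = 333 + 61.8 + 299 = 693.8.
Equity: weight = 333/693.8 = 0.4800; cost = 3.6886%.
Preferred: weight = 61.8/693.8 = 0.0891; cost = 8.28%.
Debt: weight = 299/693.8 = 0.4310; after-tax cost = 6.9% × (1 − 0%) = 6.9000%.
WACC = 0.4800 × 3.6886% + 0.0891 × 8.2800% + 0.4310 × 6.9000% = 5.4816%.

5.48%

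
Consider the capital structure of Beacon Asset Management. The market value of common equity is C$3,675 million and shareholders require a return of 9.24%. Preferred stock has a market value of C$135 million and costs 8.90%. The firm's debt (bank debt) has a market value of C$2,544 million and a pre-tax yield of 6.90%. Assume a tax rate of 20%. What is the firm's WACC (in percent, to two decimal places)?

7.74%

Total capital V = 3675 + 135 + 2544 = 6354.
Equity: weight = 3675/6354 = 0.5784; cost = 9.24%.
Preferred: weight = 135/6354 = 0.0212; cost = 8.9%.
Bank debt: weight = 2544/6354 = 0.4004; after-tax cost = 6.9% × (1 − 20%) = 5.5200%.
WACC = 0.5784 × 9.2400% + 0.0212 × 8.9000% + 0.4004 × 5.5200% = 7.7434%.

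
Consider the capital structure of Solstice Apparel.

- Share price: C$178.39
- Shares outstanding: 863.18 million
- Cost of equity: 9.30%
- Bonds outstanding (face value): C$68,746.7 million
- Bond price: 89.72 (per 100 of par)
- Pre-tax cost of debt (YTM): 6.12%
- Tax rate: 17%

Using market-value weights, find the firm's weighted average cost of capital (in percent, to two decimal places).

Market value of equity E = 178.39 × 863.18m = 153982.6802m. Market value of debt D = 68746.7m × 89.72/100 = 61679.53924m.
Total capital V = 153982.6802 + 61679.53924 = 215662.21944.
Equity: weight = 153982.6802/215662.21944 = 0.7140; cost = 9.3%.
Bonds outstanding: weight = 61679.53924/215662.21944 = 0.2860; after-tax cost = 6.12% × (1 − 17%) = 5.0796%.
WACC = 0.7140 × 9.3000% + 0.2860 × 5.0796% = 8.0930%.

8.09%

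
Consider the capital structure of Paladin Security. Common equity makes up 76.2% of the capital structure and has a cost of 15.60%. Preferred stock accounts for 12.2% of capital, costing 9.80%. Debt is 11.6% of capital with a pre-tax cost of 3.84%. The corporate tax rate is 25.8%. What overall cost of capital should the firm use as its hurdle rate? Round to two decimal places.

After-tax cost of debt = 3.84% × (1 − 25.8%) = 2.8493%.
WACC = 0.762 × 15.6000% + 0.122 × 9.8000% + 0.116 × 2.8493% = 13.4133%.

13.41%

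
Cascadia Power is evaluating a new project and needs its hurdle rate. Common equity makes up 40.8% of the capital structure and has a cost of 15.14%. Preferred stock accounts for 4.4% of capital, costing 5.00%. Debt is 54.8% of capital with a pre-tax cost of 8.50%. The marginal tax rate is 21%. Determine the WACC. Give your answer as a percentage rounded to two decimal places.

After-tax cost of debt = 8.5% × (1 − 21%) = 6.7150%.
WACC = 0.408 × 15.1400% + 0.044 × 5.0000% + 0.548 × 6.7150% = 10.0769%.

10.08%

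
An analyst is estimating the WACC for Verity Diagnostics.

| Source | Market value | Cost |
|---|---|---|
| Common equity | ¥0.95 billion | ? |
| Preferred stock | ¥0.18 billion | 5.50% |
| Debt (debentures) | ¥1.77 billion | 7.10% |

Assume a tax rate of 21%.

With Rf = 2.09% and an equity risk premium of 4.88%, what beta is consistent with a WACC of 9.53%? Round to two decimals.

Total capital V = 0.95 + 0.18 + 1.77 = 2.9.
Equity weight = 0.95/2.9 = 0.3276.
Preferred weight = 0.18/2.9 = 0.0621.
Debentures weight = 1.77/2.9 = 0.6103.
Debt contribution = 0.6103 × 7.1% × (1 − 21%) = 3.4234%.
Preferred contribution = 0.0621 × 5.5% = 0.3414%.
Required equity contribution = 9.53% − 3.7648% = 5.7652%  ⇒  Re = 17.5990%.
CAPM: 17.5990% = 2.09% + β × 4.88%  ⇒  β = 3.1781.

3.18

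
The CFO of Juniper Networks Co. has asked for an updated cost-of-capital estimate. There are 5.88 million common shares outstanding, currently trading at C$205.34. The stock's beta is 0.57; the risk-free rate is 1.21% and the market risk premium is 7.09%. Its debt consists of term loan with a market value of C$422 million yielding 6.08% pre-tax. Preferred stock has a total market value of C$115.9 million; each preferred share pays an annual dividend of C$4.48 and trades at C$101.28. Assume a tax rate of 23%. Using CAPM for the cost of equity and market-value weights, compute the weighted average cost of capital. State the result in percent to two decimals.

5.06%

Cost of equity via CAPM: Re = 1.21% + 0.57 × 7.09% = 5.2513%.
Cost of preferred: Rp = 4.48 / 101.28 = 4.4234%.
Market value of equity E = 205.34 × 5.88m = 1207.3992m.
Total capital V = 1207.3992 + 115.9 + 422 = 1745.2992.
Equity: weight = 1207.3992/1745.2992 = 0.6918; cost = 5.2513%.
Preferred: weight = 115.9/1745.2992 = 0.0664; cost = 4.4234%.
Term loan: weight = 422/1745.2992 = 0.2418; after-tax cost = 6.08% × (1 − 23%) = 4.6816%.
WACC = 0.6918 × 5.2513% + 0.0664 × 4.4234% + 0.2418 × 4.6816% = 5.0586%.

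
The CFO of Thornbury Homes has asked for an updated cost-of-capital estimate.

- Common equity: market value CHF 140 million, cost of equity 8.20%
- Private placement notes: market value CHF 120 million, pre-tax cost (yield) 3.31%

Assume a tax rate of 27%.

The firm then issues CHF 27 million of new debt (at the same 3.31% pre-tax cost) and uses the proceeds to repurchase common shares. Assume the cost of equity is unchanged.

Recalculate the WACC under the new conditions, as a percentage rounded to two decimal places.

After the change:
Total capital V = 113 + 147 = 260.
Equity: weight = 113/260 = 0.4346; cost = 8.2%.
Private placement notes: weight = 147/260 = 0.5654; after-tax cost = 3.31% × (1 − 27%) = 2.4163%.
WACC = 0.4346 × 8.2000% + 0.5654 × 2.4163% = 4.9300%.

4.93%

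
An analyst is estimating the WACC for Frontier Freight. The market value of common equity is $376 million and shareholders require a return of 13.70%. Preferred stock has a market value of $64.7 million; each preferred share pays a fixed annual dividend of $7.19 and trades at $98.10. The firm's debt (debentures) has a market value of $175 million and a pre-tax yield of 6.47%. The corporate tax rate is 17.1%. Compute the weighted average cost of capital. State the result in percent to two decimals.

Cost of preferred: Rp = 7.19 / 98.1 = 7.3293%.
Total capital V = 376 + 64.7 + 175 = 615.7.
Equity: weight = 376/615.7 = 0.6107; cost = 13.7%.
Preferred: weight = 64.7/615.7 = 0.1051; cost = 7.3293%.
Debentures: weight = 175/615.7 = 0.2842; after-tax cost = 6.47% × (1 − 17.1%) = 5.3636%.
WACC = 0.6107 × 13.7000% + 0.1051 × 7.3293% + 0.2842 × 5.3636% = 10.6611%.

10.66%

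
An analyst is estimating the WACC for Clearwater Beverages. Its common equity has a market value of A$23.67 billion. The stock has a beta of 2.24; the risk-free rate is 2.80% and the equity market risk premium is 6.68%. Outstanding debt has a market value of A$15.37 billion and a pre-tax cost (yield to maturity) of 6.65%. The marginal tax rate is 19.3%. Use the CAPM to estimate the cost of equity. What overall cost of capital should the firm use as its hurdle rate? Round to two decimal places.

12.88%

Cost of equity via CAPM: Re = 2.8% + 2.24 × 6.68% = 17.7632%.
Total capital V = 23.67 + 15.37 = 39.04.
Equity: weight = 23.67/39.04 = 0.6063; cost = 17.7632%.
Debt: weight = 15.37/39.04 = 0.3937; after-tax cost = 6.65% × (1 − 19.3%) = 5.3666%.
WACC = 0.6063 × 17.7632% + 0.3937 × 5.3666% = 12.8827%.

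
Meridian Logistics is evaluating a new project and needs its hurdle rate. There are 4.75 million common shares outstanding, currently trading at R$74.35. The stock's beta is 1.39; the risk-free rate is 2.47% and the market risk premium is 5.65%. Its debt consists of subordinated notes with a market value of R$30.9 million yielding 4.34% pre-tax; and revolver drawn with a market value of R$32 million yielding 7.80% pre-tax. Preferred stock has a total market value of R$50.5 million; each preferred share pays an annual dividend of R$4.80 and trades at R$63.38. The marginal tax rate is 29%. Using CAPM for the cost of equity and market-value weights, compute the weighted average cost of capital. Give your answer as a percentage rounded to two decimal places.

9.22%

Cost of equity via CAPM: Re = 2.47% + 1.39 × 5.65% = 10.3235%.
Cost of preferred: Rp = 4.8 / 63.38 = 7.5734%.
Market value of equity E = 74.35 × 4.75m = 353.1625m.
Total capital V = 353.1625 + 50.5 + 30.9 + 32 = 466.5625.
Equity: weight = 353.1625/466.5625 = 0.7569; cost = 10.3235%.
Preferred: weight = 50.5/466.5625 = 0.1082; cost = 7.5734%.
Subordinated notes: weight = 30.9/466.5625 = 0.0662; after-tax cost = 4.34% × (1 − 29%) = 3.0814%.
Revolver drawn: weight = 32/466.5625 = 0.0686; after-tax cost = 7.8% × (1 − 29%) = 5.5380%.
WACC = 0.7569 × 10.3235% + 0.1082 × 7.5734% + 0.0662 × 3.0814% + 0.0686 × 5.5380% = 9.2180%.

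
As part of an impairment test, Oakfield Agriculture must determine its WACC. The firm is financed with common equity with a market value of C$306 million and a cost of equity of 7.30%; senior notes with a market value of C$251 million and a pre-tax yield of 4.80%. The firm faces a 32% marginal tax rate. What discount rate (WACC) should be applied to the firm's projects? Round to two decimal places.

Total capital V = 306 + 251 = 557.
Equity: weight = 306/557 = 0.5494; cost = 7.3%.
Senior notes: weight = 251/557 = 0.4506; after-tax cost = 4.8% × (1 − 32%) = 3.2640%.
WACC = 0.5494 × 7.3000% + 0.4506 × 3.2640% = 5.4813%.

5.48%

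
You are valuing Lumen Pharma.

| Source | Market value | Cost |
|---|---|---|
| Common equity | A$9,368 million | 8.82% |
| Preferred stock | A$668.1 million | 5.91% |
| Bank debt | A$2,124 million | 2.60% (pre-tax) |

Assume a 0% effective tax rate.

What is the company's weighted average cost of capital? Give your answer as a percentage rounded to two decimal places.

7.57%

Total capital V = 9368 + 668.1 + 2124 = 12160.1.
Equity: weight = 9368/12160.1 = 0.7704; cost = 8.82%.
Preferred: weight = 668.1/12160.1 = 0.0549; cost = 5.91%.
Bank debt: weight = 2124/12160.1 = 0.1747; after-tax cost = 2.6% × (1 − 0%) = 2.6000%.
WACC = 0.7704 × 8.8200% + 0.0549 × 5.9100% + 0.1747 × 2.6000% = 7.5737%.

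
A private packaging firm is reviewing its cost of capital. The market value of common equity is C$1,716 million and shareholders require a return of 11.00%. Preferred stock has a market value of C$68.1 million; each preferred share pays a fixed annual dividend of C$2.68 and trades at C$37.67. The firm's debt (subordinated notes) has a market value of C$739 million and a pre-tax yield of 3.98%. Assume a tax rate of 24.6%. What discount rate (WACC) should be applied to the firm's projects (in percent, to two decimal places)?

Cost of preferred: Rp = 2.68 / 37.67 = 7.1144%.
Total capital V = 1716 + 68.1 + 739 = 2523.1.
Equity: weight = 1716/2523.1 = 0.6801; cost = 11%.
Preferred: weight = 68.1/2523.1 = 0.0270; cost = 7.1144%.
Subordinated notes: weight = 739/2523.1 = 0.2929; after-tax cost = 3.98% × (1 − 24.6%) = 3.0009%.
WACC = 0.6801 × 11.0000% + 0.0270 × 7.1144% + 0.2929 × 3.0009% = 8.5522%.

8.55%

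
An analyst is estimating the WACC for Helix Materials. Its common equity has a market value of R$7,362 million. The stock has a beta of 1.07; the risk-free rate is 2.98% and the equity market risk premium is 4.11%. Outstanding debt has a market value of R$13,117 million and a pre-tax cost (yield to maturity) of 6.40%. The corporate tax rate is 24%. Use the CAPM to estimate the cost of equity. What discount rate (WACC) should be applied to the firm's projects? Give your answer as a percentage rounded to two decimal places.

Cost of equity via CAPM: Re = 2.98% + 1.07 × 4.11% = 7.3777%.
Total capital V = 7362 + 13117 = 20479.
Equity: weight = 7362/20479 = 0.3595; cost = 7.3777%.
Debt: weight = 13117/20479 = 0.6405; after-tax cost = 6.4% × (1 − 24%) = 4.8640%.
WACC = 0.3595 × 7.3777% + 0.6405 × 4.8640% = 5.7677%.

5.77%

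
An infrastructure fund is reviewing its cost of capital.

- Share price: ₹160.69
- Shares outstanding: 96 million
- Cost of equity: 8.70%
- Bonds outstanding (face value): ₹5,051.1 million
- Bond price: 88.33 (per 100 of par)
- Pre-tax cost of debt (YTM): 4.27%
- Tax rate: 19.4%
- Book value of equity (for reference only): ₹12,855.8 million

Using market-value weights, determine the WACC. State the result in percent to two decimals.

7.52%

Market value of equity E = 160.69 × 96m = 15426.24m. Market value of debt D = 5051.1m × 88.33/100 = 4461.63663m.
Total capital V = 15426.24 + 4461.63663 = 19887.87663.
Equity: weight = 15426.24/19887.87663 = 0.7757; cost = 8.7%.
Bonds outstanding: weight = 4461.63663/19887.87663 = 0.2243; after-tax cost = 4.27% × (1 − 19.4%) = 3.4416%.
WACC = 0.7757 × 8.7000% + 0.2243 × 3.4416% = 7.5203%.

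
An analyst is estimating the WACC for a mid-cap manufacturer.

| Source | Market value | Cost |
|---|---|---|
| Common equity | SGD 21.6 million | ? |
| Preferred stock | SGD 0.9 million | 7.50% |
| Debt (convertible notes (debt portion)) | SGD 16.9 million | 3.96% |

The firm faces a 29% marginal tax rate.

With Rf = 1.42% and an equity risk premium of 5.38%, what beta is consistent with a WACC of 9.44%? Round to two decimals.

2.47

Total capital V = 21.6 + 0.9 + 16.9 = 39.4.
Equity weight = 21.6/39.4 = 0.5482.
Preferred weight = 0.9/39.4 = 0.0228.
Convertible notes (debt portion) weight = 16.9/39.4 = 0.4289.
Debt contribution = 0.4289 × 3.96% × (1 − 29%) = 1.2060%.
Preferred contribution = 0.0228 × 7.5% = 0.1713%.
Required equity contribution = 9.44% − 1.3773% = 8.0627%  ⇒  Re = 14.7069%.
CAPM: 14.7069% = 1.42% + β × 5.38%  ⇒  β = 2.4697.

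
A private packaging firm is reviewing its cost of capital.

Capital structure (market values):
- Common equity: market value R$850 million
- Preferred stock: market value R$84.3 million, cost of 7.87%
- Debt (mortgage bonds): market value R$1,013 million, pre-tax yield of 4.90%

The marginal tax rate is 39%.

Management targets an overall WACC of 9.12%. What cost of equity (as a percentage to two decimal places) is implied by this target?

16.55%

Total capital V = 850 + 84.3 + 1013 = 1947.3.
Equity weight = 850/1947.3 = 0.4365.
Preferred weight = 84.3/1947.3 = 0.0433.
Mortgage bonds weight = 1013/1947.3 = 0.5202.
Debt contribution = 0.5202 × 4.9% × (1 − 39%) = 1.5549%.
Preferred contribution = 0.0433 × 7.87% = 0.3407%.
Required equity contribution = 9.12% − 1.8956% = 7.2244%.
Re = 7.2244% / 0.4365 = 16.5507%.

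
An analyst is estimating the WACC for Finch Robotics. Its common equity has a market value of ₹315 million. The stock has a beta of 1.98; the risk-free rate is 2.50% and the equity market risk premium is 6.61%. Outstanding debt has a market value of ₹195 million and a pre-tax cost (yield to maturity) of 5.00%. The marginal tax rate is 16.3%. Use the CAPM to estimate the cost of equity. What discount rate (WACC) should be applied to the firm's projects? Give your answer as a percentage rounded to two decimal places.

11.23%

Cost of equity via CAPM: Re = 2.5% + 1.98 × 6.61% = 15.5878%.
Total capital V = 315 + 195 = 510.
Equity: weight = 315/510 = 0.6176; cost = 15.5878%.
Debt: weight = 195/510 = 0.3824; after-tax cost = 5% × (1 − 16.3%) = 4.1850%.
WACC = 0.6176 × 15.5878% + 0.3824 × 4.1850% = 11.2279%.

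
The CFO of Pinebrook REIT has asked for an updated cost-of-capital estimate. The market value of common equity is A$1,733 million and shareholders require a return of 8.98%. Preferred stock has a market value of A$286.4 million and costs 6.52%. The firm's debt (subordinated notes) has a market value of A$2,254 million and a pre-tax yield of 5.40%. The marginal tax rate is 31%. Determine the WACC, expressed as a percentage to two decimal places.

6.04%

Total capital V = 1733 + 286.4 + 2254 = 4273.4.
Equity: weight = 1733/4273.4 = 0.4055; cost = 8.98%.
Preferred: weight = 286.4/4273.4 = 0.0670; cost = 6.52%.
Subordinated notes: weight = 2254/4273.4 = 0.5274; after-tax cost = 5.4% × (1 − 31%) = 3.7260%.
WACC = 0.4055 × 8.9800% + 0.0670 × 6.5200% + 0.5274 × 3.7260% = 6.0439%.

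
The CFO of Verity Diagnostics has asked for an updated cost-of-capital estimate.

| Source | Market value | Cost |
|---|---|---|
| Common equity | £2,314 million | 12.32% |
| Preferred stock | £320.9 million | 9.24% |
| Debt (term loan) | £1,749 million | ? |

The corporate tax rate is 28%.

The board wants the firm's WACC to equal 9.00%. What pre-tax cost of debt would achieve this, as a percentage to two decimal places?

6.34%

Total capital V = 2314 + 320.9 + 1749 = 4383.9.
Equity weight = 2314/4383.9 = 0.5278.
Preferred weight = 320.9/4383.9 = 0.0732.
Term loan weight = 1749/4383.9 = 0.3990.
Equity contribution = 0.5278 × 12.32% = 6.5030%.
Preferred contribution = 0.0732 × 9.24% = 0.6764%.
Remaining for debt = 9.0% − 7.1794% = 1.8206%.
Rd × (1 − 28%) × 0.3990 = 1.8206%  ⇒  Rd = 6.3381%.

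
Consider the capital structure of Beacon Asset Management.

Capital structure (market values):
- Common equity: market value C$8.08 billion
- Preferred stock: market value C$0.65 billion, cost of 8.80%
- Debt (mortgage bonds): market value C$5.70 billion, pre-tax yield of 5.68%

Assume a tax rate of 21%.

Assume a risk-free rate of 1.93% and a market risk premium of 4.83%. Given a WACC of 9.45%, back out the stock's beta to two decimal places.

Total capital V = 8.08 + 0.65 + 5.7 = 14.43.
Equity weight = 8.08/14.43 = 0.5599.
Preferred weight = 0.65/14.43 = 0.0450.
Mortgage bonds weight = 5.7/14.43 = 0.3950.
Debt contribution = 0.3950 × 5.68% × (1 − 21%) = 1.7725%.
Preferred contribution = 0.0450 × 8.8% = 0.3964%.
Required equity contribution = 9.45% − 2.1689% = 7.2811%  ⇒  Re = 13.0033%.
CAPM: 13.0033% = 1.93% + β × 4.83%  ⇒  β = 2.2926.

2.29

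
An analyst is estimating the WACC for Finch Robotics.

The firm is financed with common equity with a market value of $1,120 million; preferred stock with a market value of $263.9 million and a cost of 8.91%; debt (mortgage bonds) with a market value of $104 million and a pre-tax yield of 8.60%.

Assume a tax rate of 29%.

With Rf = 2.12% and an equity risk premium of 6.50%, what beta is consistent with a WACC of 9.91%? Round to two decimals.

1.29

Total capital V = 1120 + 263.9 + 104 = 1487.9.
Equity weight = 1120/1487.9 = 0.7527.
Preferred weight = 263.9/1487.9 = 0.1774.
Mortgage bonds weight = 104/1487.9 = 0.0699.
Debt contribution = 0.0699 × 8.6% × (1 − 29%) = 0.4268%.
Preferred contribution = 0.1774 × 8.91% = 1.5803%.
Required equity contribution = 9.91% − 2.0071% = 7.9029%  ⇒  Re = 10.4989%.
CAPM: 10.4989% = 2.12% + β × 6.5%  ⇒  β = 1.2891.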